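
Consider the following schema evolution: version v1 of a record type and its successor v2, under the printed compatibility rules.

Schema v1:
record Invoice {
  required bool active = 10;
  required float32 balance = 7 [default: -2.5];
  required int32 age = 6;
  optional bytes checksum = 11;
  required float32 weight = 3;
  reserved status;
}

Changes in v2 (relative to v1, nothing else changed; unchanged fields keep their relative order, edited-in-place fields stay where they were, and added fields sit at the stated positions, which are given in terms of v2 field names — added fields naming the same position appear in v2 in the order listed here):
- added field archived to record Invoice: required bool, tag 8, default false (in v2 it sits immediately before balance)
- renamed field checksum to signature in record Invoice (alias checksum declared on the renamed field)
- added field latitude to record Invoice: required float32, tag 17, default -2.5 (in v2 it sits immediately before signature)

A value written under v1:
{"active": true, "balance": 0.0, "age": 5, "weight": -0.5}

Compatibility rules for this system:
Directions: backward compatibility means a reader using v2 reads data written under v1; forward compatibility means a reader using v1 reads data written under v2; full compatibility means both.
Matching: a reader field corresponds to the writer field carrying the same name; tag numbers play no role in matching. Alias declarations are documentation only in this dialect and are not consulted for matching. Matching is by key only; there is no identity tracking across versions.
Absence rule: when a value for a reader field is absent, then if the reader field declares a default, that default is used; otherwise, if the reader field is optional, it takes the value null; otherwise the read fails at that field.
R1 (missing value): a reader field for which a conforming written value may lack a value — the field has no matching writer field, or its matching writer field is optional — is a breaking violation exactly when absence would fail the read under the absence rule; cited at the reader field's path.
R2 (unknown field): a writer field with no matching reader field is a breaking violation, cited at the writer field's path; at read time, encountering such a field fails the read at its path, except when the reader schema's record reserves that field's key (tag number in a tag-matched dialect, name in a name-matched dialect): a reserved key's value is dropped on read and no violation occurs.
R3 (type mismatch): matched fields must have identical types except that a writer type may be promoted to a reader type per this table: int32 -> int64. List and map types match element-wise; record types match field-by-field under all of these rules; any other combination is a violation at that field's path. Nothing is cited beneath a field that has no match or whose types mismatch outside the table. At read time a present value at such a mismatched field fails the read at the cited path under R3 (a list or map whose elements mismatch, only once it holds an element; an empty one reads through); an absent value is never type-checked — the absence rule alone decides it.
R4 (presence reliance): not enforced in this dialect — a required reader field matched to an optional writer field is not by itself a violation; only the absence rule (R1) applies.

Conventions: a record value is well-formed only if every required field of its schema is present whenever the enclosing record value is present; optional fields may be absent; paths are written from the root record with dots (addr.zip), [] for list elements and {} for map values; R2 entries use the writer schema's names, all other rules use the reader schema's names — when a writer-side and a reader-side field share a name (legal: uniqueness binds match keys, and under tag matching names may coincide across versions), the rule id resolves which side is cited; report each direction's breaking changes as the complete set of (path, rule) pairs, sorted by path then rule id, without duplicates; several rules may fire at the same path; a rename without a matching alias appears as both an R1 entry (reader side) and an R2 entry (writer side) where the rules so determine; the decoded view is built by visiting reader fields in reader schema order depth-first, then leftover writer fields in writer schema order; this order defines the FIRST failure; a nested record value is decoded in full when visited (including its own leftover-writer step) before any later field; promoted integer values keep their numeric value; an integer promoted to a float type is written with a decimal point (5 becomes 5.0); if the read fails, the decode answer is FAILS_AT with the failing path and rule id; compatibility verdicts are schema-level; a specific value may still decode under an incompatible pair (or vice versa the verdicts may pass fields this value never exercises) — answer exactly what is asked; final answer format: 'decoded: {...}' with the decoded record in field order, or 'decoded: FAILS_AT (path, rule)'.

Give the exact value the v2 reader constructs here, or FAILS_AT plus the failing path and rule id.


each type pair in Invoice: writer, then reader
decode (reader v2):
  active := true
  archived := false (missing; default applied)
  balance := 0.0
  age := 5
  latitude := -2.5 (missing; default applied)
  signature := null (missing; optional => null)
  weight := -0.5
  => decoded: {"active": true, "archived": false, "balance": 0.0, "age": 5, "latitude": -2.5, "signature": null, "weight": -0.5}

decoded: {"active": true, "archived": false, "balance": 0.0, "age": 5, "latitude": -2.5, "signature": null, "weight": -0.5}


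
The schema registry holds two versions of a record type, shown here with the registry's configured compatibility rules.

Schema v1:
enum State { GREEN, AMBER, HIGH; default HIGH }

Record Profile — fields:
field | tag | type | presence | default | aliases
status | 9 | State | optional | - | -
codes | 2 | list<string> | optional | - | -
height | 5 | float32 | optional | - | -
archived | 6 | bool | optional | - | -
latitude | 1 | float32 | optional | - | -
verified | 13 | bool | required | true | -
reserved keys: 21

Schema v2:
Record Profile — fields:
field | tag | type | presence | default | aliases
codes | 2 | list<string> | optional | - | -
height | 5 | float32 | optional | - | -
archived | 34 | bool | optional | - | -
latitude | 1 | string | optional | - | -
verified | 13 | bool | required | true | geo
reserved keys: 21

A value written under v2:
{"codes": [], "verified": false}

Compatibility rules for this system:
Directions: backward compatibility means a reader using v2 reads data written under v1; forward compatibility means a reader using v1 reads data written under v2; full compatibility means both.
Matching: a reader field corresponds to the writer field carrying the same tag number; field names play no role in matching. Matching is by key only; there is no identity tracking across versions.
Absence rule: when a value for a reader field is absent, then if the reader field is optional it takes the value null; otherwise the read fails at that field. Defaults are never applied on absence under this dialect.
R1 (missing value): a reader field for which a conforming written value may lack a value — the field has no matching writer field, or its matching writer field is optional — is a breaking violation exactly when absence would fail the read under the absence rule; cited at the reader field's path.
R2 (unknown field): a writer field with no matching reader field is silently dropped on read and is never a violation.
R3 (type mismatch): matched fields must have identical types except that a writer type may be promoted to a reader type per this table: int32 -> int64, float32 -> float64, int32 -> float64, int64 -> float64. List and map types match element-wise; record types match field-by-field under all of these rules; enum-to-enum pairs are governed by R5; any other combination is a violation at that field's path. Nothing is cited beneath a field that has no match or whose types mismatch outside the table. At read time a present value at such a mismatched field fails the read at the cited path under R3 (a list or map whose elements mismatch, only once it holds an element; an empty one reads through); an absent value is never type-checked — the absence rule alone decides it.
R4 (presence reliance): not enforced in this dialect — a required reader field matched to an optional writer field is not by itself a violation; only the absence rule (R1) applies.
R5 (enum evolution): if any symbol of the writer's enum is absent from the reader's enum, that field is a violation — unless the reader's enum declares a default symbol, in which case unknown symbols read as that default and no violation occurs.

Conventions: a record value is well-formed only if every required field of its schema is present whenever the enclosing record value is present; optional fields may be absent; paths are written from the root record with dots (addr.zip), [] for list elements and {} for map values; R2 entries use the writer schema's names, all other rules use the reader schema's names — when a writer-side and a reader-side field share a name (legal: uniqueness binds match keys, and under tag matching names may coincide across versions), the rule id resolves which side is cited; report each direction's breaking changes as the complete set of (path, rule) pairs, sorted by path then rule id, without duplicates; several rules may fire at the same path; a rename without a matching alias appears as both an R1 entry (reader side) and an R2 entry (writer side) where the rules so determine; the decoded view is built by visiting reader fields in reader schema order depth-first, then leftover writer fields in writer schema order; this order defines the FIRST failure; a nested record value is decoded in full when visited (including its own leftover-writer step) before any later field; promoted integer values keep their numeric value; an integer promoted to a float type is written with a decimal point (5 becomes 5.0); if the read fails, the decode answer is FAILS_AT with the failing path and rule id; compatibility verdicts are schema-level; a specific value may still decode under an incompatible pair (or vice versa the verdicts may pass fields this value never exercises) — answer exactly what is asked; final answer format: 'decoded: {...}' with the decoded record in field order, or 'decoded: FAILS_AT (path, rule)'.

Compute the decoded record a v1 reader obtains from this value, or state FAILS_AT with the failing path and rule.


decoded: {"status": null, "codes": [], "height": null, "archived": null, "latitude": null, "verified": false}

the writer's type comes first in each Profile pair
decode (reader v1):
  status := null (absent, optional -> null)
  codes := []
  height := null (absent, optional -> null)
  archived := null (absent, optional -> null)
  latitude := null (absent, optional -> null)
  verified := false
  => decoded: {"status": null, "codes": [], "height": null, "archived": null, "latitude": null, "verified": false}
diffs on Profile not affecting the asked answer:
  field archived in record Profile: tag 6 changed to 34 -> fires no rule on Profile under this dialect and leaves the result unchanged
  field latitude in record Profile: type float32 changed to string -> a verdict-level change on Profile — the shown value reads the same
  removed field status from record Profile -> fires no rule on Profile under this dialect and leaves the result unchanged


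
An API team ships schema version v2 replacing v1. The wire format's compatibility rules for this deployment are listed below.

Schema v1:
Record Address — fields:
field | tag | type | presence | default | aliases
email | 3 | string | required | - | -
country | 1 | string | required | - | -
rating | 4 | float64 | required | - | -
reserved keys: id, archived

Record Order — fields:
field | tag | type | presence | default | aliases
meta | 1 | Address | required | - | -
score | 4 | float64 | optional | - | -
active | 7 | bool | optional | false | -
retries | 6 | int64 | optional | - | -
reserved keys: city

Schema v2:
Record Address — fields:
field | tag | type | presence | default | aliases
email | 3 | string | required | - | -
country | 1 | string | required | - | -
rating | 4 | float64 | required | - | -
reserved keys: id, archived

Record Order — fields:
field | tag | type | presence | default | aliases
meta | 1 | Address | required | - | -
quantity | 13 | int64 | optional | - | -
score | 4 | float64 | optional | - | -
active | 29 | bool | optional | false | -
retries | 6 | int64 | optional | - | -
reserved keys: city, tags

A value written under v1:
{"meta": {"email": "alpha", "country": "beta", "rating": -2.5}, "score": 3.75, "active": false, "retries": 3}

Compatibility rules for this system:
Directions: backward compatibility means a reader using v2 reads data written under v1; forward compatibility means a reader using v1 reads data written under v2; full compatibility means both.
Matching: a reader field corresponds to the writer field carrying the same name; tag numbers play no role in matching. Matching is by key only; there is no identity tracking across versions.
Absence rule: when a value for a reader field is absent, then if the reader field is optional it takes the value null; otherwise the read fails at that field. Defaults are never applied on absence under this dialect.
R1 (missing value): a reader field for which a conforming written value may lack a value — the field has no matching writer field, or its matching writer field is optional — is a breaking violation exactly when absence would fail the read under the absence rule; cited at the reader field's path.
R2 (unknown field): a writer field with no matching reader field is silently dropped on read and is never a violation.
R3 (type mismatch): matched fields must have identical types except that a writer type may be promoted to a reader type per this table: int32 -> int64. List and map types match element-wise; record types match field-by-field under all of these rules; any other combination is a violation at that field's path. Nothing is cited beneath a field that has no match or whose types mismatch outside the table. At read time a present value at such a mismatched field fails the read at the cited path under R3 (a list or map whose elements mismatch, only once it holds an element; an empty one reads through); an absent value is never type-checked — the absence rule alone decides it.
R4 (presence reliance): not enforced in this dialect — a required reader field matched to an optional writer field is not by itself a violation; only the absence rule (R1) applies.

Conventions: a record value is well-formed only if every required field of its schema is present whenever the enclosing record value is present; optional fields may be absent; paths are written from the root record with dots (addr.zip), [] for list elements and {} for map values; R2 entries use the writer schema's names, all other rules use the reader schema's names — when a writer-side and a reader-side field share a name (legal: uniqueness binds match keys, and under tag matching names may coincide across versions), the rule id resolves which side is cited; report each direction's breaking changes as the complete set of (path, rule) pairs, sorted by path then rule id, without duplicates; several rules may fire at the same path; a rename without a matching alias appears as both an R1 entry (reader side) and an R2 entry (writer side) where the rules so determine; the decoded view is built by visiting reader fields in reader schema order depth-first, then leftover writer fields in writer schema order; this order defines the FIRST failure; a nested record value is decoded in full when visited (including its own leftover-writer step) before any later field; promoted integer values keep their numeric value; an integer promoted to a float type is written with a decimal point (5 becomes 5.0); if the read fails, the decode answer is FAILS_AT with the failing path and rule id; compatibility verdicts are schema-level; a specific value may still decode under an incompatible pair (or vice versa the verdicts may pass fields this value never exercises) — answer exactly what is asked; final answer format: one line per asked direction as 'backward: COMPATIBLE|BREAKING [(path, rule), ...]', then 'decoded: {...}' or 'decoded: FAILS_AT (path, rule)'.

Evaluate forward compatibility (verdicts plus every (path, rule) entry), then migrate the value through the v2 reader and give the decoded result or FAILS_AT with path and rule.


forward: COMPATIBLE []; decoded: {"meta": {"email": "alpha", "country": "beta", "rating": -2.5}, "quantity": null, "score": 3.75, "active": false, "retries": 3}

arrows below run writer -> reader for Order
forward for Order (reader v1, writer v2):
  writer required, Address -> Address: reader meta maps from writer meta
  writer optional, float64 -> float64: reader score maps from writer score
  writer optional, bool -> bool: reader active maps from writer active
  writer optional, int64 -> int64: reader retries maps from writer retries
  leftover writer field: quantity
  writer required, string -> string: reader meta.email maps from writer meta.email
  writer required, string -> string: reader meta.country maps from writer meta.country
  writer required, float64 -> float64: reader meta.rating maps from writer meta.rating
  => no violations; forward on Order: COMPATIBLE
decode walk for Order under reader schema v2:
  meta.email := "alpha"
  meta.country := "beta"
  meta.rating := -2.5
  quantity := null (not supplied -> null)
  score := 3.75
  active := false
  retries := 3
  => decoded: {"meta": {"email": "alpha", "country": "beta", "rating": -2.5}, "quantity": null, "score": 3.75, "active": false, "retries": 3}
checking off the Order differences that do not matter here:
  field active in record Order: tag 7 changed to 29 -> triggers nothing under Order's printed rules — same verdict


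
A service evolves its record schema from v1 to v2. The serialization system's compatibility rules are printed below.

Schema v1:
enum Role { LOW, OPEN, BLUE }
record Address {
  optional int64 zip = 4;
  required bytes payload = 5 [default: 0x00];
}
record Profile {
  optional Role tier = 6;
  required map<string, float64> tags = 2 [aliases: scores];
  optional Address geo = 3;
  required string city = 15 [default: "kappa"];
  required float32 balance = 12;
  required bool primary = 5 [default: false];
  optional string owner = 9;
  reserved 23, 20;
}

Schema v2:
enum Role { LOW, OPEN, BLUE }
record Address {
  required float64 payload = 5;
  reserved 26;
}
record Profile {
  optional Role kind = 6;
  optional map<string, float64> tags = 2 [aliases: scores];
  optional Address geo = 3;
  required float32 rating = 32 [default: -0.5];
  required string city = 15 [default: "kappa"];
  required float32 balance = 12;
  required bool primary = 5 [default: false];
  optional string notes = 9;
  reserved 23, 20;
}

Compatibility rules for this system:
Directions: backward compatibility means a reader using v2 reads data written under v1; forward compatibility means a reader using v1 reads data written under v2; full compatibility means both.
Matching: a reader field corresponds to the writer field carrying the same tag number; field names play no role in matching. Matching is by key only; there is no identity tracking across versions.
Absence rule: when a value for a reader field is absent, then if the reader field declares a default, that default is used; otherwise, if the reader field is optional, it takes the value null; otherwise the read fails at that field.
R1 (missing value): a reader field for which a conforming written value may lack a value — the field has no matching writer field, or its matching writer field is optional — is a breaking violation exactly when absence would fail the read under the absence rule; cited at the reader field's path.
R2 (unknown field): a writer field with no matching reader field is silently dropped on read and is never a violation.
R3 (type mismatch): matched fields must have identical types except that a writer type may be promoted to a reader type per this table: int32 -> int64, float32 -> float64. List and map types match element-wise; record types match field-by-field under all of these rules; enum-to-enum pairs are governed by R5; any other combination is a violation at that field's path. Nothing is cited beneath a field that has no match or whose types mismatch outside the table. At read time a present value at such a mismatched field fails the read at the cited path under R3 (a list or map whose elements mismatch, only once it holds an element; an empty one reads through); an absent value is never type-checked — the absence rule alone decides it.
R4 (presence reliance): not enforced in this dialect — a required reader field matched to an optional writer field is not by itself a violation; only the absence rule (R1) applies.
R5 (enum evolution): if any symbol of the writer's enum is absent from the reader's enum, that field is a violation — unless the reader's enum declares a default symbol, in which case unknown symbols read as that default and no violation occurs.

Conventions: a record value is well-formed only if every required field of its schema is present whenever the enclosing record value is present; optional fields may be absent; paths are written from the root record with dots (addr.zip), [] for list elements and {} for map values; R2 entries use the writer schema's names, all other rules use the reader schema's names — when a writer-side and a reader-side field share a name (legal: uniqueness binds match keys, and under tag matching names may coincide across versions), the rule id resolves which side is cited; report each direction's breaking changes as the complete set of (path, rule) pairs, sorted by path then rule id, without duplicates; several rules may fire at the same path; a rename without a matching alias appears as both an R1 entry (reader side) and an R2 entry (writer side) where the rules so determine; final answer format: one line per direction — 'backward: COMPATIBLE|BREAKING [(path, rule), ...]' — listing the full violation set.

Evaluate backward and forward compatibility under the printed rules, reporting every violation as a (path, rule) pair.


backward: BREAKING [(geo.payload, R3)]; forward: BREAKING [(geo.payload, R3), (tags, R1)]

arrows below run writer -> reader for Profile
backward for Profile (reader v2, writer v1):
  kind: Role -> Role, writer optional; from tier
  tags: map<string, float64> -> map<string, float64>, writer required; from tags
  geo: Address -> Address, writer optional; from geo
  rating: no writer-side match
  city: string -> string, writer required; from city
  balance: float32 -> float32, writer required; from balance
  primary: bool -> bool, writer required; from primary
  notes: string -> string, writer optional; from owner
  geo.payload: bytes -> float64, writer required; from geo.payload
  geo.zip (writer side), unknown to reader
  rule R3 violated at geo.payload
  => backward: BREAKING (1)
forward for Profile (reader v1, writer v2):
  tier: Role -> Role, writer optional; from kind
  tags: map<string, float64> -> map<string, float64>, writer optional; from tags
  geo: Address -> Address, writer optional; from geo
  city: string -> string, writer required; from city
  balance: float32 -> float32, writer required; from balance
  primary: bool -> bool, writer required; from primary
  owner: string -> string, writer optional; from notes
  rating (writer side), unknown to reader
  geo.zip: no writer-side match
  geo.payload: float64 -> bytes, writer required; from geo.payload
  rule R3 violated at geo.payload
  rule R1 violated at tags
  => forward: BREAKING (2)


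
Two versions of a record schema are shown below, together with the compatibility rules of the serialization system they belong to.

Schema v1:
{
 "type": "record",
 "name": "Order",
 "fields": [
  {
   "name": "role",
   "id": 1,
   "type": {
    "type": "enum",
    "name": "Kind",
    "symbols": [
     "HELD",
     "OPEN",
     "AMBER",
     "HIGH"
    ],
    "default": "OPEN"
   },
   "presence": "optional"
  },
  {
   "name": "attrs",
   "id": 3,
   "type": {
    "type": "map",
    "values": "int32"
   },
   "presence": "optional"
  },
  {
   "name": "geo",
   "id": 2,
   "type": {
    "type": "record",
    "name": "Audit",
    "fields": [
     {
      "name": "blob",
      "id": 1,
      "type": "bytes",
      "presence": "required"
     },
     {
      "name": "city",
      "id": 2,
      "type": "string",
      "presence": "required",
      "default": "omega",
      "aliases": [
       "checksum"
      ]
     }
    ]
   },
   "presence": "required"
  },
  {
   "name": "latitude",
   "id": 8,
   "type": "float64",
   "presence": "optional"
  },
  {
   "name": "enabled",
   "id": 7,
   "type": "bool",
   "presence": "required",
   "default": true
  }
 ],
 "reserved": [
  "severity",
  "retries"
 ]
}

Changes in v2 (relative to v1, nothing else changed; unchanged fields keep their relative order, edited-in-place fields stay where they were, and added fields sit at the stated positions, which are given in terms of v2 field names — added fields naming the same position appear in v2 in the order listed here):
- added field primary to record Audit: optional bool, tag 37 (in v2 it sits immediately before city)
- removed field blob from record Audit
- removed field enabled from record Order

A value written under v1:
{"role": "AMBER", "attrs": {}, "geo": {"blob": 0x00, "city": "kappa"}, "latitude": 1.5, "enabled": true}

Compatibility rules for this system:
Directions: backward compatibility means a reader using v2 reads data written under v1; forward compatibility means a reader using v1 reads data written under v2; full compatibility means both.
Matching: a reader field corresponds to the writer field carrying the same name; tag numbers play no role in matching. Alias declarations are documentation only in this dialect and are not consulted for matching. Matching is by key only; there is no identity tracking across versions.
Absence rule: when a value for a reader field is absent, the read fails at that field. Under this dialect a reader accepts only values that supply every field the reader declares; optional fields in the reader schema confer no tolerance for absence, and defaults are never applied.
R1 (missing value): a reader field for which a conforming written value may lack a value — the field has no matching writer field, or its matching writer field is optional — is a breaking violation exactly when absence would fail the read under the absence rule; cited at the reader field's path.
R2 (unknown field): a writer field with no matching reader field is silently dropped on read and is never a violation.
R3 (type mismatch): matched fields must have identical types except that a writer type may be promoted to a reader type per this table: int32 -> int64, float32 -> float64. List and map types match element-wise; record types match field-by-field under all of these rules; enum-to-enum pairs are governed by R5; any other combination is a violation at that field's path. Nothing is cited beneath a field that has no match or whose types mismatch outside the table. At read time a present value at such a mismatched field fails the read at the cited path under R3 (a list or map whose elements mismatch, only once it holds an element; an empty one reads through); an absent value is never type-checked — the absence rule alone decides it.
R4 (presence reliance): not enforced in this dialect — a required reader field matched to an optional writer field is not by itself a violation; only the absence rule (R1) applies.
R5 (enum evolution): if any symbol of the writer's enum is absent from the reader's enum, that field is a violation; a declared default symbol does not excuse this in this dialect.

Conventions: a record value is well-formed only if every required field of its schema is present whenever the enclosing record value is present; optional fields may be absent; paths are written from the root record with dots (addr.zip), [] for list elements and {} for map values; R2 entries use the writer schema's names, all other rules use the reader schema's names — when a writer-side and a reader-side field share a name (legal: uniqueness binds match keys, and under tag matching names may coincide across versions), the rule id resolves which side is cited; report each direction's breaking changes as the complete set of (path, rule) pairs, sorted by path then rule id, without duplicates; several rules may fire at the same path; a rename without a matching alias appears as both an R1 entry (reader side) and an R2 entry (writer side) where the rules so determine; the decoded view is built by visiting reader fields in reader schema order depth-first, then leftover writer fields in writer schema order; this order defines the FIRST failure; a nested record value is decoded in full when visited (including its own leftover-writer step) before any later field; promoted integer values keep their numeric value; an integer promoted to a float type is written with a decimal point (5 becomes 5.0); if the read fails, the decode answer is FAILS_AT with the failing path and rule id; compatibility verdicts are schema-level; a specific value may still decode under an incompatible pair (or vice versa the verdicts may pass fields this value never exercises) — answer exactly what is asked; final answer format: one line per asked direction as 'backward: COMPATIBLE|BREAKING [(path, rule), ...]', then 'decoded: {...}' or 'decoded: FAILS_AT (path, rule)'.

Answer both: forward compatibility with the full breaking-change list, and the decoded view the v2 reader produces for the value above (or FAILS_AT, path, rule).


arrows below run writer -> reader for Order
forward for Order (reader v1, writer v2):
  Kind -> Kind, writer optional: role aligns to role
  map<string, int32> -> map<string, int32>, writer optional: attrs aligns to attrs
  Audit -> Audit, writer required: geo aligns to geo
  float64 -> float64, writer optional: latitude aligns to latitude
  enabled has no writer counterpart
  geo.blob has no writer counterpart
  string -> string, writer required: geo.city aligns to geo.city
  writer field geo.primary has no reader counterpart
  R1 fires at attrs
  R1 fires at enabled
  R1 fires at geo.blob
  R1 fires at latitude
  R1 fires at role
  => 5 violation(s): forward is BREAKING for Order
decode walk for Order under reader schema v2:
  role := "AMBER"
  attrs := {}
  read fails at geo.primary under R1 (no fill)
  => FAILS_AT (geo.primary, R1)

forward: BREAKING [(attrs, R1), (enabled, R1), (geo.blob, R1), (latitude, R1), (role, R1)]; decoded: FAILS_AT (geo.primary, R1)


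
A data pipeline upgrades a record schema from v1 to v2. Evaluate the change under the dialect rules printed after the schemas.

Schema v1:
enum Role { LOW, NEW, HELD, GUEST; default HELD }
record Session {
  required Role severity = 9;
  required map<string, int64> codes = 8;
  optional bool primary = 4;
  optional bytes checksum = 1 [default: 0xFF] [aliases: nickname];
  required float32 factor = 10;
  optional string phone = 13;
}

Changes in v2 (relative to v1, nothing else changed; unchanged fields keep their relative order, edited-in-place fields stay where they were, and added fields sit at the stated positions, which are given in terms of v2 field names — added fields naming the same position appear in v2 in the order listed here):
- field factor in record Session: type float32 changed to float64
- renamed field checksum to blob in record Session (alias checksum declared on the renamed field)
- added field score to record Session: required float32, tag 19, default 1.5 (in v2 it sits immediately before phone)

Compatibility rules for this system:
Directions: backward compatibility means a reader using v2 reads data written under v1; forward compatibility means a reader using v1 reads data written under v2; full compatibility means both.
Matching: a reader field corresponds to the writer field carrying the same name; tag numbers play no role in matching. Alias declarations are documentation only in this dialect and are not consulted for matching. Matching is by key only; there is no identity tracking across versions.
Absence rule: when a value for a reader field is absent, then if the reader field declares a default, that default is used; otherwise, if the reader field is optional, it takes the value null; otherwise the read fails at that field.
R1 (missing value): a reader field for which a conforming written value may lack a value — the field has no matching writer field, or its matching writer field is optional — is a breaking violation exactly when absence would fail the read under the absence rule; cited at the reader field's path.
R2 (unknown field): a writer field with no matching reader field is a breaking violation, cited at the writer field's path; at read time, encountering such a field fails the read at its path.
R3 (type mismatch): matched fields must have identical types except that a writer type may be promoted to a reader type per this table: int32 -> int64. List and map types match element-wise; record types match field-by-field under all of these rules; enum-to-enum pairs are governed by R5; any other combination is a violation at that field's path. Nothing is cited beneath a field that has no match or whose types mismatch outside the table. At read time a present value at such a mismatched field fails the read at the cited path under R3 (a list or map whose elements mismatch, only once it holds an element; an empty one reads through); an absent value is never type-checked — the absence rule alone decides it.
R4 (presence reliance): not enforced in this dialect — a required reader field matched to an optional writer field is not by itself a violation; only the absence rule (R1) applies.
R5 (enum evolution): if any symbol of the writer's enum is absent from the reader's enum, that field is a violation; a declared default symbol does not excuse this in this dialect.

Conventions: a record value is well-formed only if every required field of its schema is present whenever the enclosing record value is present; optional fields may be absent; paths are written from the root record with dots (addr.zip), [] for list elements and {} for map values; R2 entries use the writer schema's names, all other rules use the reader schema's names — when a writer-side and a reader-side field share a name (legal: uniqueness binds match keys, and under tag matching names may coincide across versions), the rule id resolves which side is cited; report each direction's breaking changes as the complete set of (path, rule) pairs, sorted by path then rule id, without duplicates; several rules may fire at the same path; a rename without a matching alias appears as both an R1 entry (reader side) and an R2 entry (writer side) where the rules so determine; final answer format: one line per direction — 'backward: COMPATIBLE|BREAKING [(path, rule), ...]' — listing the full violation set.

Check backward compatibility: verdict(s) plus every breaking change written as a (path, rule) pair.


backward: BREAKING [(checksum, R2), (factor, R3)]

the writer's type comes first in each Session pair
backward analysis of Session with v2 as reader and v1 as writer:
  severity: Role -> Role, writer required; from severity
  codes: map<string, int64> -> map<string, int64>, writer required; from codes
  primary: bool -> bool, writer optional; from primary
  blob: no writer-side match
  factor: float32 -> float64, writer required; from factor
  score: no writer-side match
  phone: string -> string, writer optional; from phone
  checksum (writer side), unknown to reader
  breaking: (checksum, R2)
  breaking: (factor, R3)
  => backward: BREAKING (2)
remaining Session differences; none change what is asked:
  added field score to record Session: required float32, tag 19, default 1.5 (in v2 it sits immediately before phone) -> matters only for Session's forward compatibility — outside the asked direction


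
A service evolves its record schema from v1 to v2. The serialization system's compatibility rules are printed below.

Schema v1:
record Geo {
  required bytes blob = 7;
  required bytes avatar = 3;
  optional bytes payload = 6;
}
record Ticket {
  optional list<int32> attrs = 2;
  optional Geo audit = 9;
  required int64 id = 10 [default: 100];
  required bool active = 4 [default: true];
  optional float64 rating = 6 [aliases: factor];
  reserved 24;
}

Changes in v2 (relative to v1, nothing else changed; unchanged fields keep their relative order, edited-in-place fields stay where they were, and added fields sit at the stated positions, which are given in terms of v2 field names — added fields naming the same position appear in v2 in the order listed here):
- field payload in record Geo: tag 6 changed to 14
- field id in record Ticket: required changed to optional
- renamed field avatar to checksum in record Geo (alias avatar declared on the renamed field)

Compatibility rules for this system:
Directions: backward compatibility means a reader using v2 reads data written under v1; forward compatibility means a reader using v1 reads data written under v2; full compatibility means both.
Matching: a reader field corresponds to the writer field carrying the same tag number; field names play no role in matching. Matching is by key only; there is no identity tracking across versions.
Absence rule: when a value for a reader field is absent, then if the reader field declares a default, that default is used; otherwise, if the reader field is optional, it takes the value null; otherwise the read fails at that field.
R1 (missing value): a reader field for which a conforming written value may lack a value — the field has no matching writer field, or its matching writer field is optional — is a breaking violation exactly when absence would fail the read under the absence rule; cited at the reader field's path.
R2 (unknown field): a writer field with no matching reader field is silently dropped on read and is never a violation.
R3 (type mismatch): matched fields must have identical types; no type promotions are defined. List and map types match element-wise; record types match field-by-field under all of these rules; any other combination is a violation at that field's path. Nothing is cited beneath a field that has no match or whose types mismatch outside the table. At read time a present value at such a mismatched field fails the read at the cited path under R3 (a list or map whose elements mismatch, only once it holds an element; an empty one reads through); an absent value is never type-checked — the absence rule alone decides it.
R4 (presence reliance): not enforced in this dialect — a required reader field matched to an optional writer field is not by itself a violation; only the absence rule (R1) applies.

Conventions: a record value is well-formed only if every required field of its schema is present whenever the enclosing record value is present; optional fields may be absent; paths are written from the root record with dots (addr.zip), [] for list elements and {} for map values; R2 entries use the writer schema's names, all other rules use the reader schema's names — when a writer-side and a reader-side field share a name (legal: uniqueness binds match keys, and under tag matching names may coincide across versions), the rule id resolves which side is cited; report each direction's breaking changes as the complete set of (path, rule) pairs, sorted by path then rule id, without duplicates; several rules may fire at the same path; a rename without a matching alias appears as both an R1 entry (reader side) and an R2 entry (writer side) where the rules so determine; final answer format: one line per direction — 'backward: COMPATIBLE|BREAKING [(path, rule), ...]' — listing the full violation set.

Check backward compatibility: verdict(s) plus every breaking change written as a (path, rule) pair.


backward: COMPATIBLE []

the writer's type comes first in each Ticket pair
checking backward for Ticket: reader v2 against writer v1:
  attrs <- attrs (list<int32> -> list<int32>, writer optional)
  audit <- audit (Geo -> Geo, writer optional)
  id <- id (int64 -> int64, writer required)
  active <- active (bool -> bool, writer required)
  rating <- rating (float64 -> float64, writer optional)
  audit.blob <- audit.blob (bytes -> bytes, writer required)
  audit.checksum <- audit.avatar (bytes -> bytes, writer required)
  audit.payload has no writer counterpart
  audit.payload (writer side), unknown to reader
  nothing fires on Ticket: backward is COMPATIBLE
diffs on Ticket not affecting the asked answer:
  field payload in record Geo: tag 6 changed to 14 -> no rule fires on it in Ticket's dialect; the asked verdict holds
  field id in record Ticket: required changed to optional -> no rule fires on it in Ticket's dialect; the asked verdict holds
  renamed field avatar to checksum in record Geo (alias avatar declared on the renamed field) -> no rule fires on it in Ticket's dialect; the asked verdict holds
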